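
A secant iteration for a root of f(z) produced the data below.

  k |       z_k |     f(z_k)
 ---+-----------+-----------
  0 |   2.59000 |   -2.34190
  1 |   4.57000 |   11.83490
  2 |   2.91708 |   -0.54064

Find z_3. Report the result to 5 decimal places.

2.98929

z_3 = 2.91708 − (-0.54064)·(2.91708 − 4.57000) / (-0.54064 − 11.83490)
   = 2.91708 − (0.8936347)/(-12.3755400) = 2.9892898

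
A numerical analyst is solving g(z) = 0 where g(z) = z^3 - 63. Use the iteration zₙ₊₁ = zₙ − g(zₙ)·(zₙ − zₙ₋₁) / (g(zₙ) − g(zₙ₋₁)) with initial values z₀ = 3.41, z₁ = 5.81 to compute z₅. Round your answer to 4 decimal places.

g(3.41) = -23.348179, g(5.81) = 133.122941
z₂ = 5.810000 − 133.122941·(5.810000 − 3.410000) / (133.122941 − (-23.348179)) = 5.810000 − (319.495058)/(156.471120) = 3.768121
g(3.768121) = -9.497435
z₃ = 3.768121 − (-9.497435)·(3.768121 − 5.810000) / (-9.497435 − 133.122941) = 3.768121 − (19.392612)/(-142.620376) = 3.904095
g(3.904095) = -3.493955
z₄ = 3.904095 − (-3.493955)·(3.904095 − 3.768121) / (-3.493955 − (-9.497435)) = 3.904095 − (-0.475086)/(6.003481) = 3.983230
g(3.983230) = 0.198406
z₅ = 3.983230 − 0.198406·(3.983230 − 3.904095) / (0.198406 − (-3.493955)) = 3.983230 − (0.015701)/(3.692361) = 3.978978

3.9790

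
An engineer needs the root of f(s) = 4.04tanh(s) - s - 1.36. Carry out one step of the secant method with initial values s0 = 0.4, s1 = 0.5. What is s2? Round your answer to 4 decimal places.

0.4970

f(0.4) = -0.225006, f(0.5) = 0.006953
s2 = 0.500000 − 0.006953·(0.500000 − 0.400000) / (0.006953 − (-0.225006)) = 0.500000 − (0.000695)/(0.231960) = 0.497002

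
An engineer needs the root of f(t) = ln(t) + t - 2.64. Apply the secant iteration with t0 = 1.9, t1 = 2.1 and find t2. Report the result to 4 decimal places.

1.9654

f(1.9) = -0.098146, f(2.1) = 0.201937
t2 = 2.100000 − 0.201937·(2.100000 − 1.900000) / (0.201937 − (-0.098146)) = 2.100000 − (0.040387)/(0.300083) = 1.965413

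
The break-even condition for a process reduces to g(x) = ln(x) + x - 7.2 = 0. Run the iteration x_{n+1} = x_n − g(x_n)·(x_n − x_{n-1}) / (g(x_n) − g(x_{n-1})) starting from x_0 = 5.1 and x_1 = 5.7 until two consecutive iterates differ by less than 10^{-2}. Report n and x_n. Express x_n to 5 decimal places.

n = 3, x_n = 5.49598

g(5.1) = -0.4707595, g(5.7) = 0.2404662
x_2 = 5.7000000 − 0.2404662·(0.6000000)/(0.7112256) = 5.4971393;  |Δ| = 0.2028607
g(5.4971393) = 0.0013672
x_3 = 5.4971393 − 0.0013672·(-0.2028607)/(-0.2390990) = 5.4959794;  |Δ| = 0.0011600
|x_3 − x_2| = 0.0011600 < 10^{-2}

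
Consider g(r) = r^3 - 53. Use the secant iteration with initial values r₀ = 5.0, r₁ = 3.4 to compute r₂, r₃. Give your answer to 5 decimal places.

3.65571, 3.76666

g(5.0) = 72.0000000, g(3.4) = -13.6960000
r₂ = 3.4000000 − (-13.6960000)·(3.4000000 − 5.0000000) / (-13.6960000 − 72.0000000) = 3.4000000 − (21.9136000)/(-85.6960000) = 3.6557132
g(3.6557132) = -4.1441743
r₃ = 3.6557132 − (-4.1441743)·(3.6557132 − 3.4000000) / (-4.1441743 − (-13.6960000)) = 3.6557132 − (-1.0597202)/(9.5518257) = 3.7666575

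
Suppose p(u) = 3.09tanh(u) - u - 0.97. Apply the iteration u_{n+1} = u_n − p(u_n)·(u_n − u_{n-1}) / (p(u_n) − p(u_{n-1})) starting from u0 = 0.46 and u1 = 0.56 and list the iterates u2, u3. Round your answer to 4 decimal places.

p(0.46) = -0.101040, p(0.56) = 0.039650
u2 = 0.560000 − 0.039650·(0.560000 − 0.460000) / (0.039650 − (-0.101040)) = 0.560000 − (0.003965)/(0.140690) = 0.531817
p(0.531817) = 0.002299
u3 = 0.531817 − 0.002299·(0.531817 − 0.560000) / (0.002299 − 0.039650) = 0.531817 − (-0.000065)/(-0.037351) = 0.530083

0.5318, 0.5301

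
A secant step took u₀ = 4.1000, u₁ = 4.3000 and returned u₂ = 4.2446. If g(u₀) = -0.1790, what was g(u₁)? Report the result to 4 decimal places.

0.0686

The secant line through (4.1000, -0.1790) and (4.3000, g(u₁)) crosses zero at u₂ = 4.2446.
So (4.1000, -0.1790), (4.3000, g(u₁)), (4.2446, 0) are collinear:
g(u₁) = -0.1790 · (4.3000 − 4.2446) / (4.1000 − 4.2446) = -0.1790 · (0.055400)/(-0.144600) = 0.068580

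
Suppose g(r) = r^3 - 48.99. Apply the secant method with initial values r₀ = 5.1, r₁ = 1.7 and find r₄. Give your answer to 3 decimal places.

3.492

g(5.1) = 83.66100, g(1.7) = -44.07700
r₂ = 1.70000 − (-44.07700)·(1.70000 − 5.10000) / (-44.07700 − 83.66100) = 1.70000 − (149.86180)/(-127.73800) = 2.87320
g(2.87320) = -25.27102
r₃ = 2.87320 − (-25.27102)·(2.87320 − 1.70000) / (-25.27102 − (-44.07700)) = 2.87320 − (-29.64787)/(18.80598) = 4.44971
g(4.44971) = 39.11386
r₄ = 4.44971 − 39.11386·(4.44971 − 2.87320) / (39.11386 − (-25.27102)) = 4.44971 − (61.66351)/(64.38488) = 3.49198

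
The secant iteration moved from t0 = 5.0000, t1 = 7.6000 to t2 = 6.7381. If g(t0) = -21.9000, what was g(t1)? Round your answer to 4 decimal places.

10.8599

The secant line through (5.0000, -21.9000) and (7.6000, g(t1)) crosses zero at t2 = 6.7381.
So (5.0000, -21.9000), (7.6000, g(t1)), (6.7381, 0) are collinear:
g(t1) = -21.9000 · (7.6000 − 6.7381) / (5.0000 − 6.7381) = -21.9000 · (0.861900)/(-1.738100) = 10.859910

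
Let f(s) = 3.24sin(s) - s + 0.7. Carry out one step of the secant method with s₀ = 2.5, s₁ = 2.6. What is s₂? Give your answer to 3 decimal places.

2.538

f(2.5) = 0.13905, f(2.6) = -0.22978
s₂ = 2.60000 − (-0.22978)·(2.60000 − 2.50000) / (-0.22978 − 0.13905) = 2.60000 − (-0.02298)/(-0.36883) = 2.53770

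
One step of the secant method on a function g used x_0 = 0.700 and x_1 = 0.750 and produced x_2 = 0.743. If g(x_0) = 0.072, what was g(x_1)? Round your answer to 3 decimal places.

-0.012

The secant line through (0.700, 0.072) and (0.750, g(x_1)) crosses zero at x_2 = 0.743.
So (0.700, 0.072), (0.750, g(x_1)), (0.743, 0) are collinear:
g(x_1) = 0.072 · (0.750 − 0.743) / (0.700 − 0.743) = 0.072 · (0.00700)/(-0.04300) = -0.01172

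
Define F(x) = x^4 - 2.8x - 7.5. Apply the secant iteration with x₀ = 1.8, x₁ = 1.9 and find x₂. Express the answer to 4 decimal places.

F(1.8) = -2.042400, F(1.9) = 0.212100
x₂ = 1.900000 − 0.212100·(1.900000 − 1.800000) / (0.212100 − (-2.042400)) = 1.900000 − (0.021210)/(2.254500) = 1.890592

1.8906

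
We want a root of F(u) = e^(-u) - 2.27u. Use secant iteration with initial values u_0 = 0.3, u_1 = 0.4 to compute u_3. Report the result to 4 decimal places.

0.3199

F(0.3) = 0.059818, F(0.4) = -0.237680
u_2 = 0.400000 − (-0.237680)·(0.400000 − 0.300000) / (-0.237680 − 0.059818) = 0.400000 − (-0.023768)/(-0.297498) = 0.320107
F(0.320107) = -0.000572
u_3 = 0.320107 − (-0.000572)·(0.320107 − 0.400000) / (-0.000572 − (-0.237680)) = 0.320107 − (0.000046)/(0.237108) = 0.319914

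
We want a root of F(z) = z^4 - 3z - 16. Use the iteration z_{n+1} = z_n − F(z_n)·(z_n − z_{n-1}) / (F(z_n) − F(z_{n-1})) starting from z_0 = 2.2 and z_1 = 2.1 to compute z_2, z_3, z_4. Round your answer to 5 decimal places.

F(2.2) = 0.8256000, F(2.1) = -2.8519000
z_2 = 2.1000000 − (-2.8519000)·(2.1000000 − 2.2000000) / (-2.8519000 − 0.8256000) = 2.1000000 − (0.2851900)/(-3.6775000) = 2.1775500
F(2.1775500) = -0.0487048
z_3 = 2.1775500 − (-0.0487048)·(2.1775500 − 2.1000000) / (-0.0487048 − (-2.8519000)) = 2.1775500 − (-0.0037771)/(2.8031952) = 2.1788974
F(2.1788974) = 0.0029545
z_4 = 2.1788974 − 0.0029545·(2.1788974 − 2.1775500) / (0.0029545 − (-0.0487048)) = 2.1788974 − (0.0000040)/(0.0516593) = 2.1788203

2.17755, 2.17890, 2.17882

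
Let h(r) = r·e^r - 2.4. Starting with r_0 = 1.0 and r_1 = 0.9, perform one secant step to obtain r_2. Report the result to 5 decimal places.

0.93693

h(1.0) = 0.3182818, h(0.9) = -0.1863572
r_2 = 0.9000000 − (-0.1863572)·(0.9000000 − 1.0000000) / (-0.1863572 − 0.3182818) = 0.9000000 − (0.0186357)/(-0.5046390) = 0.9369288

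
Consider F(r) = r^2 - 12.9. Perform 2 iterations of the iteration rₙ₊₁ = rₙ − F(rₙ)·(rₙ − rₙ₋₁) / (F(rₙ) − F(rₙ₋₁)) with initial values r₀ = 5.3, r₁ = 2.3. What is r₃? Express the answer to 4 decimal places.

3.6586

F(5.3) = 15.190000, F(2.3) = -7.610000
r₂ = 2.300000 − (-7.610000)·(2.300000 − 5.300000) / (-7.610000 − 15.190000) = 2.300000 − (22.830000)/(-22.800000) = 3.301316
F(3.301316) = -2.001314
r₃ = 3.301316 − (-2.001314)·(3.301316 − 2.300000) / (-2.001314 − (-7.610000)) = 3.301316 − (-2.003947)/(5.608686) = 3.658609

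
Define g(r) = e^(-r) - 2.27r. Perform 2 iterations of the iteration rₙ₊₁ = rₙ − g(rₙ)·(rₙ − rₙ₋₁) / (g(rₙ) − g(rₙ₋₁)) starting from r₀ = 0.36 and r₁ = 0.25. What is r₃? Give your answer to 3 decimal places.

0.320

g(0.36) = -0.11952, g(0.25) = 0.21130
r₂ = 0.25000 − 0.21130·(0.25000 − 0.36000) / (0.21130 − (-0.11952)) = 0.25000 − (-0.02324)/(0.33082) = 0.32026
g(0.32026) = -0.00102
r₃ = 0.32026 − (-0.00102)·(0.32026 − 0.25000) / (-0.00102 − 0.21130) = 0.32026 − (-0.00007)/(-0.21232) = 0.31992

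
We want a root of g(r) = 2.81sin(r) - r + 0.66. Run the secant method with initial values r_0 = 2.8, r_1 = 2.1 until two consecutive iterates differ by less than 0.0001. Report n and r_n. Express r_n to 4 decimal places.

n = 5, r_n = 2.4507

g(2.8) = -1.198683, g(2.1) = 0.985618
r_2 = 2.100000 − 0.985618·(-0.700000)/(2.184302) = 2.415860;  |Δ| = 0.315860
g(2.415860) = 0.109092
r_3 = 2.415860 − 0.109092·(0.315860)/(-0.876526) = 2.455171;  |Δ| = 0.039312
g(2.455171) = -0.014269
r_4 = 2.455171 − (-0.014269)·(0.039312)/(-0.123361) = 2.450624;  |Δ| = 0.004547
g(2.450624) = 0.000143
r_5 = 2.450624 − 0.000143·(-0.004547)/(0.014413) = 2.450669;  |Δ| = 0.000045
|r_5 − r_4| = 0.000045 < 0.0001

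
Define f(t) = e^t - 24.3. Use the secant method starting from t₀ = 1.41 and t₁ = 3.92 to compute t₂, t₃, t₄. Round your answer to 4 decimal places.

f(1.41) = -20.204045, f(3.92) = 26.100445
t₂ = 3.920000 − 26.100445·(3.920000 − 1.410000) / (26.100445 − (-20.204045)) = 3.920000 − (65.512116)/(46.304489) = 2.505189
f(2.505189) = -12.054131
t₃ = 2.505189 − (-12.054131)·(2.505189 − 3.920000) / (-12.054131 − 26.100445) = 2.505189 − (17.054321)/(-38.154576) = 2.952168
f(2.952168) = -5.152573
t₄ = 2.952168 − (-5.152573)·(2.952168 − 2.505189) / (-5.152573 − (-12.054131)) = 2.952168 − (-2.303095)/(6.901558) = 3.285875

2.5052, 2.9522, 3.2859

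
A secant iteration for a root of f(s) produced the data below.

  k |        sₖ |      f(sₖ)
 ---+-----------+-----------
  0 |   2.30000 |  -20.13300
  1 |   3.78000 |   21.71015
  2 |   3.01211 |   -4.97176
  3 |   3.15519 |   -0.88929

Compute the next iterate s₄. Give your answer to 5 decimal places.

s₄ = 3.15519 − (-0.88929)·(3.15519 − 3.01211) / (-0.88929 − (-4.97176))
   = 3.15519 − (-0.1272396)/(4.0824700) = 3.1863573

3.18636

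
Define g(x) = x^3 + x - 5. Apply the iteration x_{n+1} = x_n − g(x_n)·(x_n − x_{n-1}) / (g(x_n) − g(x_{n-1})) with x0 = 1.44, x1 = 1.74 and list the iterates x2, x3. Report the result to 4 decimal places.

g(1.44) = -0.574016, g(1.74) = 2.008024
x2 = 1.740000 − 2.008024·(1.740000 − 1.440000) / (2.008024 − (-0.574016)) = 1.740000 − (0.602407)/(2.582040) = 1.506693
g(1.506693) = -0.072925
x3 = 1.506693 − (-0.072925)·(1.506693 − 1.740000) / (-0.072925 − 2.008024) = 1.506693 − (0.017014)/(-2.080949) = 1.514869

1.5067, 1.5149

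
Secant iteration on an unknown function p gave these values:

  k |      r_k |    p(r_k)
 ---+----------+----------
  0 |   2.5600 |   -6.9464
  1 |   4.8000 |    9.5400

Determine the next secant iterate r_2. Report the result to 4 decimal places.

r_2 = 4.8000 − 9.5400·(4.8000 − 2.5600) / (9.5400 − (-6.9464))
   = 4.8000 − (21.369600)/(16.486400) = 3.503804

3.5038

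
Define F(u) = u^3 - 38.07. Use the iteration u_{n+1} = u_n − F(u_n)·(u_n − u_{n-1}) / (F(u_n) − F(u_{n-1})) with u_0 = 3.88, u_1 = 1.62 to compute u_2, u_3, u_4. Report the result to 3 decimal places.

3.031, 3.642, 3.336

F(3.88) = 20.34107, F(1.62) = -33.81847
u_2 = 1.62000 − (-33.81847)·(1.62000 − 3.88000) / (-33.81847 − 20.34107) = 1.62000 − (76.42975)/(-54.15954) = 3.03120
F(3.03120) = -10.21891
u_3 = 3.03120 − (-10.21891)·(3.03120 − 1.62000) / (-10.21891 − (-33.81847)) = 3.03120 − (-14.42089)/(23.59956) = 3.64226
F(3.64226) = 10.24852
u_4 = 3.64226 − 10.24852·(3.64226 − 3.03120) / (10.24852 − (-10.21891)) = 3.64226 − (6.26252)/(20.46743) = 3.33629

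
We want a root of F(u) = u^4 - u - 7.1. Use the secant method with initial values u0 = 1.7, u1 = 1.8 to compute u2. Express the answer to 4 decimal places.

1.7219

F(1.7) = -0.447900, F(1.8) = 1.597600
u2 = 1.800000 − 1.597600·(1.800000 − 1.700000) / (1.597600 − (-0.447900)) = 1.800000 − (0.159760)/(2.045500) = 1.721897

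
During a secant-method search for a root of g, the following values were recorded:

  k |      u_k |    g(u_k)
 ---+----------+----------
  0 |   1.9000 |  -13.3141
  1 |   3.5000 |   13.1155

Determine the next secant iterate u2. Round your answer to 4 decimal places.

2.7060

u2 = 3.5000 − 13.1155·(3.5000 − 1.9000) / (13.1155 − (-13.3141))
   = 3.5000 − (20.984800)/(26.429600) = 2.706011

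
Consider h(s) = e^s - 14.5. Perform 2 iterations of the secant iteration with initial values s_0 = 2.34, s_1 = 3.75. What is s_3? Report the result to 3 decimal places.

2.605

h(2.34) = -4.11876, h(3.75) = 28.02108
s_2 = 3.75000 − 28.02108·(3.75000 − 2.34000) / (28.02108 − (-4.11876)) = 3.75000 − (39.50973)/(32.13985) = 2.52069
h(2.52069) = -2.06278
s_3 = 2.52069 − (-2.06278)·(2.52069 − 3.75000) / (-2.06278 − 28.02108) = 2.52069 − (2.53579)/(-30.08386) = 2.60498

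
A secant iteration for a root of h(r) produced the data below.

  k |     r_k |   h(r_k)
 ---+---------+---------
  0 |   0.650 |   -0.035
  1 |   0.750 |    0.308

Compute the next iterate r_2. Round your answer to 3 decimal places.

r_2 = 0.750 − 0.308·(0.750 − 0.650) / (0.308 − (-0.035))
   = 0.750 − (0.03080)/(0.34300) = 0.66020

0.660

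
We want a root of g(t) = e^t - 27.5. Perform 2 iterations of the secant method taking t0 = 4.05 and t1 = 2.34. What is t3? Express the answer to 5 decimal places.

3.52859

g(4.05) = 29.8974570, g(2.34) = -17.1187634
t2 = 2.3400000 − (-17.1187634)·(2.3400000 − 4.0500000) / (-17.1187634 − 29.8974570) = 2.3400000 − (29.2730855)/(-47.0162205) = 2.9626167
g(2.9626167) = -8.1514645
t3 = 2.9626167 − (-8.1514645)·(2.9626167 − 2.3400000) / (-8.1514645 − (-17.1187634)) = 2.9626167 − (-5.0752382)/(8.9672989) = 3.5285885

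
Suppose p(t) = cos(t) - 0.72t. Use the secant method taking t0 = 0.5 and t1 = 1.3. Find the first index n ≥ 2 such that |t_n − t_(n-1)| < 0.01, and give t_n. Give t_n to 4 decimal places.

n = 4, t_n = 0.8824

p(0.5) = 0.517583, p(1.3) = -0.668501
t2 = 1.300000 − (-0.668501)·(0.800000)/(-1.186084) = 0.849104;  |Δ| = 0.450896
p(0.849104) = 0.049302
t3 = 0.849104 − 0.049302·(-0.450896)/(0.717803) = 0.880073;  |Δ| = 0.030970
p(0.880073) = 0.003442
t4 = 0.880073 − 0.003442·(0.030970)/(-0.045860) = 0.882398;  |Δ| = 0.002325
|t4 − t3| = 0.002325 < 0.01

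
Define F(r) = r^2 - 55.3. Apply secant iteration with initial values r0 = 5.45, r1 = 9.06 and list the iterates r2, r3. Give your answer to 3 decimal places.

7.214, 7.414

F(5.45) = -25.59750, F(9.06) = 26.78360
r2 = 9.06000 − 26.78360·(9.06000 − 5.45000) / (26.78360 − (-25.59750)) = 9.06000 − (96.68880)/(52.38110) = 7.21413
F(7.21413) = -3.25635
r3 = 7.21413 − (-3.25635)·(7.21413 − 9.06000) / (-3.25635 − 26.78360) = 7.21413 − (6.01081)/(-30.03995) = 7.41422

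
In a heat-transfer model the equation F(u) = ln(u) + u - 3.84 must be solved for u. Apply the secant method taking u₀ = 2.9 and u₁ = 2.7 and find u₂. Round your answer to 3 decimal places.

F(2.9) = 0.12471, F(2.7) = -0.14675
u₂ = 2.70000 − (-0.14675)·(2.70000 − 2.90000) / (-0.14675 − 0.12471) = 2.70000 − (0.02935)/(-0.27146) = 2.80812

2.808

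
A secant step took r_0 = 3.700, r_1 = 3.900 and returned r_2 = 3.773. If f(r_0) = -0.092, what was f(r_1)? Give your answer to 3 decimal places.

0.160

The secant line through (3.700, -0.092) and (3.900, f(r_1)) crosses zero at r_2 = 3.773.
So (3.700, -0.092), (3.900, f(r_1)), (3.773, 0) are collinear:
f(r_1) = -0.092 · (3.900 − 3.773) / (3.700 − 3.773) = -0.092 · (0.12700)/(-0.07300) = 0.16005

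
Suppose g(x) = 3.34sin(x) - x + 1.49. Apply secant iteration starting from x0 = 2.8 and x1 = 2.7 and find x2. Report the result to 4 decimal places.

g(2.8) = -0.191140, g(2.7) = 0.217449
x2 = 2.700000 − 0.217449·(2.700000 − 2.800000) / (0.217449 − (-0.191140)) = 2.700000 − (-0.021745)/(0.408588) = 2.753220

2.7532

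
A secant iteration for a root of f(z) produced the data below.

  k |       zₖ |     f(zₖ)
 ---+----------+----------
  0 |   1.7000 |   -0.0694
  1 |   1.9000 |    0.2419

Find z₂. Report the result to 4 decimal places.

z₂ = 1.9000 − 0.2419·(1.9000 − 1.7000) / (0.2419 − (-0.0694))
   = 1.9000 − (0.048380)/(0.311300) = 1.744587

1.7446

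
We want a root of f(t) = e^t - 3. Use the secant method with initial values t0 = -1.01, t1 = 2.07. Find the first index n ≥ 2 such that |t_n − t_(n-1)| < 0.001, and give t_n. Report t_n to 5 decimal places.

n = 8, t_n = 1.09861

f(-1.01) = -2.6357810, f(2.07) = 4.9248231
t2 = 2.0700000 − 4.9248231·(3.0800000)/(7.5606041) = 0.0637509;  |Δ| = 2.0062491
f(0.0637509) = -1.9341731
t3 = 0.0637509 − (-1.9341731)·(-2.0062491)/(-6.8589962) = 0.6294945;  |Δ| = 0.5657436
f(0.6294945) = -1.1233383
t4 = 0.6294945 − (-1.1233383)·(0.5657436)/(0.8108348) = 1.4132811;  |Δ| = 0.7837866
f(1.4132811) = 1.1094167
t5 = 1.4132811 − 1.1094167·(0.7837866)/(2.2327551) = 1.0238313;  |Δ| = 0.3894498
f(1.0238313) = -0.2161599
t6 = 1.0238313 − (-0.2161599)·(-0.3894498)/(-1.3255766) = 1.0873383;  |Δ| = 0.0635070
f(1.0873383) = -0.0336319
t7 = 1.0873383 − (-0.0336319)·(0.0635070)/(0.1825279) = 1.0990399;  |Δ| = 0.0117016
f(1.0990399) = 0.0012831
t8 = 1.0990399 − 0.0012831·(0.0117016)/(0.0349150) = 1.0986099;  |Δ| = 0.0004300
|t8 − t7| = 0.0004300 < 0.001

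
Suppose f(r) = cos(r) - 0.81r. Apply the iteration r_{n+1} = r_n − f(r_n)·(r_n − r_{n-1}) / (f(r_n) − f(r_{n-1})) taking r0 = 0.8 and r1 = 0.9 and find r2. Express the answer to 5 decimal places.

0.83120

f(0.8) = 0.0487067, f(0.9) = -0.1073900
r2 = 0.9000000 − (-0.1073900)·(0.9000000 − 0.8000000) / (-0.1073900 − 0.0487067) = 0.9000000 − (-0.0107390)/(-0.1560967) = 0.8312029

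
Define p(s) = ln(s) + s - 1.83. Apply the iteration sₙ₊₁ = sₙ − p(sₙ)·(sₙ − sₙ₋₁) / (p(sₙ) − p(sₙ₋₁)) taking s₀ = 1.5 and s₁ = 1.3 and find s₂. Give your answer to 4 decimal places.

p(1.5) = 0.075465, p(1.3) = -0.267636
s₂ = 1.300000 − (-0.267636)·(1.300000 − 1.500000) / (-0.267636 − 0.075465) = 1.300000 − (0.053527)/(-0.343101) = 1.456010

1.4560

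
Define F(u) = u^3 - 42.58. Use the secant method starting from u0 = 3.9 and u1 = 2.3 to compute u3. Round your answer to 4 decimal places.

3.5643

F(3.9) = 16.739000, F(2.3) = -30.413000
u2 = 2.300000 − (-30.413000)·(2.300000 − 3.900000) / (-30.413000 − 16.739000) = 2.300000 − (48.660800)/(-47.152000) = 3.331999
F(3.331999) = -5.587435
u3 = 3.331999 − (-5.587435)·(3.331999 − 2.300000) / (-5.587435 − (-30.413000)) = 3.331999 − (-5.766225)/(24.825565) = 3.564268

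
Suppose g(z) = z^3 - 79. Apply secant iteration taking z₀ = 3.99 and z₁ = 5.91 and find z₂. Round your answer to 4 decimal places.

4.1980

g(3.99) = -15.478801, g(5.91) = 127.425071
z₂ = 5.910000 − 127.425071·(5.910000 − 3.990000) / (127.425071 − (-15.478801)) = 5.910000 − (244.656136)/(142.903872) = 4.197967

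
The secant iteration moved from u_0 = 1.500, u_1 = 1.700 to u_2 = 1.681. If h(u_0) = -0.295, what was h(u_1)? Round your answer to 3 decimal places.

0.031

The secant line through (1.500, -0.295) and (1.700, h(u_1)) crosses zero at u_2 = 1.681.
So (1.500, -0.295), (1.700, h(u_1)), (1.681, 0) are collinear:
h(u_1) = -0.295 · (1.700 − 1.681) / (1.500 − 1.681) = -0.295 · (0.01900)/(-0.18100) = 0.03097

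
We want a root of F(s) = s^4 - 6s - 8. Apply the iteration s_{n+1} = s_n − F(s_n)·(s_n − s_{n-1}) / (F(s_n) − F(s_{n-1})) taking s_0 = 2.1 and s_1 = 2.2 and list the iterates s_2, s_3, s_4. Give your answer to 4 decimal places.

2.1341, 2.1359, 2.1360

F(2.1) = -1.151900, F(2.2) = 2.225600
s_2 = 2.200000 − 2.225600·(2.200000 − 2.100000) / (2.225600 − (-1.151900)) = 2.200000 − (0.222560)/(3.377500) = 2.134105
F(2.134105) = -0.062029
s_3 = 2.134105 − (-0.062029)·(2.134105 − 2.200000) / (-0.062029 − 2.225600) = 2.134105 − (0.004087)/(-2.287629) = 2.135892
F(2.135892) = -0.003197
s_4 = 2.135892 − (-0.003197)·(2.135892 − 2.134105) / (-0.003197 − (-0.062029)) = 2.135892 − (-0.000006)/(0.058833) = 2.135989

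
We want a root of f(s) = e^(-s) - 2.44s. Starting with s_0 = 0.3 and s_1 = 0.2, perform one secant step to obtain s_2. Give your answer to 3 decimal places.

0.303

f(0.3) = 0.00882, f(0.2) = 0.33073
s_2 = 0.20000 − 0.33073·(0.20000 − 0.30000) / (0.33073 − 0.00882) = 0.20000 − (-0.03307)/(0.32191) = 0.30274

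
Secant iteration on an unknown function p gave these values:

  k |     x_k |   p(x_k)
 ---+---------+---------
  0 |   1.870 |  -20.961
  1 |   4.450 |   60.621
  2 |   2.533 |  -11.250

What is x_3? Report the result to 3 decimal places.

2.833

x_3 = 2.533 − (-11.250)·(2.533 − 4.450) / (-11.250 − 60.621)
   = 2.533 − (21.56625)/(-71.87100) = 2.83307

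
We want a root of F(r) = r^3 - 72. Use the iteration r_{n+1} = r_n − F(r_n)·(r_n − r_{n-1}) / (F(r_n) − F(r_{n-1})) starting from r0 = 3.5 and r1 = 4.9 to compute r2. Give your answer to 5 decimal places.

4.04531

F(3.5) = -29.1250000, F(4.9) = 45.6490000
r2 = 4.9000000 − 45.6490000·(4.9000000 − 3.5000000) / (45.6490000 − (-29.1250000)) = 4.9000000 − (63.9086000)/(74.7740000) = 4.0453099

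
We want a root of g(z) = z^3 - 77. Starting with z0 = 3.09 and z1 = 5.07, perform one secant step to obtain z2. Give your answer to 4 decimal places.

g(3.09) = -47.496371, g(5.07) = 53.323843
z2 = 5.070000 − 53.323843·(5.070000 − 3.090000) / (53.323843 − (-47.496371)) = 5.070000 − (105.581209)/(100.820214) = 4.022777

4.0228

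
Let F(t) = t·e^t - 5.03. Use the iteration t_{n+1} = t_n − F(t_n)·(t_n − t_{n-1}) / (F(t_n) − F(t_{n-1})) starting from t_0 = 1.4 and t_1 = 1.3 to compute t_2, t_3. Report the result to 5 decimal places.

F(1.4) = 0.6472800, F(1.3) = -0.2599143
t_2 = 1.3000000 − (-0.2599143)·(1.3000000 − 1.4000000) / (-0.2599143 − 0.6472800) = 1.3000000 − (0.0259914)/(-0.9071943) = 1.3286503
F(1.3286503) = -0.0130910
t_3 = 1.3286503 − (-0.0130910)·(1.3286503 − 1.3000000) / (-0.0130910 − (-0.2599143)) = 1.3286503 − (-0.0003751)/(0.2468233) = 1.3301699

1.32865, 1.33017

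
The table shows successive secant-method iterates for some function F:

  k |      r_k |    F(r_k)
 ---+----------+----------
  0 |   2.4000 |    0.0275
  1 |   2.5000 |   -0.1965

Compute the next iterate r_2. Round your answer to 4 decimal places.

2.4123

r_2 = 2.5000 − (-0.1965)·(2.5000 − 2.4000) / (-0.1965 − 0.0275)
   = 2.5000 − (-0.019650)/(-0.224000) = 2.412277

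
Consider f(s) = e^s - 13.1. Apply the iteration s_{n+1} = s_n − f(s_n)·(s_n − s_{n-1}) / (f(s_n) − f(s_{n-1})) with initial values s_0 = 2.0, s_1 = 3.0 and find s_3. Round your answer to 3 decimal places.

f(2.0) = -5.71094, f(3.0) = 6.98554
s_2 = 3.00000 − 6.98554·(3.00000 − 2.00000) / (6.98554 − (-5.71094)) = 3.00000 − (6.98554)/(12.69648) = 2.44981
f(2.44981) = -1.51391
s_3 = 2.44981 − (-1.51391)·(2.44981 − 3.00000) / (-1.51391 − 6.98554) = 2.44981 − (0.83295)/(-8.49945) = 2.54781

2.548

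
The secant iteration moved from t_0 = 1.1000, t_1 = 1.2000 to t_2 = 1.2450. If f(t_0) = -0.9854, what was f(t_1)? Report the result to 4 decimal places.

The secant line through (1.1000, -0.9854) and (1.2000, f(t_1)) crosses zero at t_2 = 1.2450.
So (1.1000, -0.9854), (1.2000, f(t_1)), (1.2450, 0) are collinear:
f(t_1) = -0.9854 · (1.2000 − 1.2450) / (1.1000 − 1.2450) = -0.9854 · (-0.045000)/(-0.145000) = -0.305814

-0.3058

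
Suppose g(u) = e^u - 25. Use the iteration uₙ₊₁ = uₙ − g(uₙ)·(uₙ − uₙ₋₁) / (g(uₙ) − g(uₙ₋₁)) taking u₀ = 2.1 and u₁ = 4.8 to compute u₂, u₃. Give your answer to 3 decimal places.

2.501, 2.770

g(2.1) = -16.83383, g(4.8) = 96.51042
u₂ = 4.80000 − 96.51042·(4.80000 − 2.10000) / (96.51042 − (-16.83383)) = 4.80000 − (260.57813)/(113.34425) = 2.50100
g(2.50100) = -12.80529
u₃ = 2.50100 − (-12.80529)·(2.50100 − 4.80000) / (-12.80529 − 96.51042) = 2.50100 − (29.43932)/(-109.31570) = 2.77031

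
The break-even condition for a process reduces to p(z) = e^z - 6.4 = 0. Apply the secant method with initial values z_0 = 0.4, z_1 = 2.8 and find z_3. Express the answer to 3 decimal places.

p(0.4) = -4.90818, p(2.8) = 10.04465
z_2 = 2.80000 − 10.04465·(2.80000 − 0.40000) / (10.04465 − (-4.90818)) = 2.80000 − (24.10715)/(14.95282) = 1.18779
p(1.18779) = -3.12019
z_3 = 1.18779 − (-3.12019)·(1.18779 − 2.80000) / (-3.12019 − 10.04465) = 1.18779 − (5.03041)/(-13.16484) = 1.56990

1.570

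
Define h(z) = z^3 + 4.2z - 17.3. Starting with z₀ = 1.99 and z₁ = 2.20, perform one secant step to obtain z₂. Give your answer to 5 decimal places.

h(1.99) = -1.0614010, h(2.20) = 2.5880000
z₂ = 2.2000000 − 2.5880000·(2.2000000 − 1.9900000) / (2.5880000 − (-1.0614010)) = 2.2000000 − (0.5434800)/(3.6494010) = 2.0510769

2.05108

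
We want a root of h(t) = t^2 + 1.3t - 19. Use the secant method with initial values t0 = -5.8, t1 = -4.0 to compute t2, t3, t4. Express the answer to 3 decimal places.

h(-5.8) = 7.10000, h(-4.0) = -8.20000
t2 = -4.00000 − (-8.20000)·(-4.00000 − (-5.80000)) / (-8.20000 − 7.10000) = -4.00000 − (-14.76000)/(-15.30000) = -4.96471
h(-4.96471) = -0.80581
t3 = -4.96471 − (-0.80581)·(-4.96471 − (-4.00000)) / (-0.80581 − (-8.20000)) = -4.96471 − (0.77737)/(7.39419) = -5.06984
h(-5.06984) = 0.11248
t4 = -5.06984 − 0.11248·(-5.06984 − (-4.96471)) / (0.11248 − (-0.80581)) = -5.06984 − (-0.01182)/(0.91829) = -5.05696

-4.965, -5.070, -5.057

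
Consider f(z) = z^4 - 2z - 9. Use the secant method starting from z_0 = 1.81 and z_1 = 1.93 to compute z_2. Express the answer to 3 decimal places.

f(1.81) = -1.88717, f(1.93) = 1.01488
z_2 = 1.93000 − 1.01488·(1.93000 − 1.81000) / (1.01488 − (-1.88717)) = 1.93000 − (0.12179)/(2.90205) = 1.88803

1.888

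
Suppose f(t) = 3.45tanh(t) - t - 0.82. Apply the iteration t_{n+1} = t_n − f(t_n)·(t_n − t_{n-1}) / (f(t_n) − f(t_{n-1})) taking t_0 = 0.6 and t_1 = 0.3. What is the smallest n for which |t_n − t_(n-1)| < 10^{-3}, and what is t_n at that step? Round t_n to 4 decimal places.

f(0.6) = 0.432821, f(0.3) = -0.114971
t_2 = 0.300000 − (-0.114971)·(-0.300000)/(-0.547792) = 0.362964;  |Δ| = 0.062964
f(0.362964) = 0.017023
t_3 = 0.362964 − 0.017023·(0.062964)/(0.131995) = 0.354844;  |Δ| = 0.008120
f(0.354844) = 0.000448
t_4 = 0.354844 − 0.000448·(-0.008120)/(-0.016575) = 0.354624;  |Δ| = 0.000220
|t_4 − t_3| = 0.000220 < 10^{-3}

n = 4, t_n = 0.3546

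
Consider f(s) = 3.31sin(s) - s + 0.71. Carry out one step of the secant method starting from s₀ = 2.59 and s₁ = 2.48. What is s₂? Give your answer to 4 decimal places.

f(2.59) = -0.145413, f(2.48) = 0.263579
s₂ = 2.480000 − 0.263579·(2.480000 − 2.590000) / (0.263579 − (-0.145413)) = 2.480000 − (-0.028994)/(0.408992) = 2.550891

2.5509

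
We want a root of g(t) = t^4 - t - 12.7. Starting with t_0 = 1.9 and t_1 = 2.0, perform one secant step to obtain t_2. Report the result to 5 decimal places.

g(1.9) = -1.5679000, g(2.0) = 1.3000000
t_2 = 2.0000000 − 1.3000000·(2.0000000 − 1.9000000) / (1.3000000 − (-1.5679000)) = 2.0000000 − (0.1300000)/(2.8679000) = 1.9546707

1.95467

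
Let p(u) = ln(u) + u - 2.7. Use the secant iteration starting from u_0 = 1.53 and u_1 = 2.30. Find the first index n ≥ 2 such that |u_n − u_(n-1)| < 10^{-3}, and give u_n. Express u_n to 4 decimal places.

n = 4, u_n = 2.0046

p(1.53) = -0.744732, p(2.30) = 0.432909
u_2 = 2.300000 − 0.432909·(0.770000)/(1.177641) = 2.016943;  |Δ| = 0.283057
p(2.016943) = 0.018526
u_3 = 2.016943 − 0.018526·(-0.283057)/(-0.414384) = 2.004288;  |Δ| = 0.012654
p(2.004288) = -0.000423
u_4 = 2.004288 − (-0.000423)·(-0.012654)/(-0.018948) = 2.004571;  |Δ| = 0.000282
|u_4 − u_3| = 0.000282 < 10^{-3}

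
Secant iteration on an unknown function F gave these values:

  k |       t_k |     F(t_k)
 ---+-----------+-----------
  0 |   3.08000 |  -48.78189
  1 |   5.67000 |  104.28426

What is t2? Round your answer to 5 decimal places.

3.90543

t2 = 5.67000 − 104.28426·(5.67000 − 3.08000) / (104.28426 − (-48.78189))
   = 5.67000 − (270.0962334)/(153.0661500) = 3.9054281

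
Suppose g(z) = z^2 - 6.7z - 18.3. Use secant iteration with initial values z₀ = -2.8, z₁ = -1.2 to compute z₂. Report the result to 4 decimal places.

g(-2.8) = 8.300000, g(-1.2) = -8.820000
z₂ = -1.200000 − (-8.820000)·(-1.200000 − (-2.800000)) / (-8.820000 − 8.300000) = -1.200000 − (-14.112000)/(-17.120000) = -2.024299

-2.0243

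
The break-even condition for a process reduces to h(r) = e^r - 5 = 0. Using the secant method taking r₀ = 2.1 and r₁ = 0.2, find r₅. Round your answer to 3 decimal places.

1.598

h(2.1) = 3.16617, h(0.2) = -3.77860
r₂ = 0.20000 − (-3.77860)·(0.20000 − 2.10000) / (-3.77860 − 3.16617) = 0.20000 − (7.17933)/(-6.94477) = 1.23378
h(1.23378) = -1.56583
r₃ = 1.23378 − (-1.56583)·(1.23378 − 0.20000) / (-1.56583 − (-3.77860)) = 1.23378 − (-1.61871)/(2.21277) = 1.96531
h(1.96531) = 2.13712
r₄ = 1.96531 − 2.13712·(1.96531 − 1.23378) / (2.13712 − (-1.56583)) = 1.96531 − (1.56337)/(3.70295) = 1.54311
h(1.54311) = -0.32087
r₅ = 1.54311 − (-0.32087)·(1.54311 − 1.96531) / (-0.32087 − 2.13712) = 1.54311 − (0.13547)/(-2.45799) = 1.59823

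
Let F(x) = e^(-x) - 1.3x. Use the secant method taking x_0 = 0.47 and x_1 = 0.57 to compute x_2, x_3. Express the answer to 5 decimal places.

F(0.47) = 0.0140023, F(0.57) = -0.1754746
x_2 = 0.5700000 − (-0.1754746)·(0.5700000 − 0.4700000) / (-0.1754746 − 0.0140023) = 0.5700000 − (-0.0175475)/(-0.1894768) = 0.4773900
F(0.4773900) = -0.0002064
x_3 = 0.4773900 − (-0.0002064)·(0.4773900 − 0.5700000) / (-0.0002064 − (-0.1754746)) = 0.4773900 − (0.0000191)/(0.1752682) = 0.4772809

0.47739, 0.47728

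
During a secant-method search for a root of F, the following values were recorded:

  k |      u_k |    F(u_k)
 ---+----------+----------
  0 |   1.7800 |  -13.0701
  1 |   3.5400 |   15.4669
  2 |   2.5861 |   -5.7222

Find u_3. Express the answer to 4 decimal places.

2.8437

u_3 = 2.5861 − (-5.7222)·(2.5861 − 3.5400) / (-5.7222 − 15.4669)
   = 2.5861 − (5.458407)/(-21.189100) = 2.843704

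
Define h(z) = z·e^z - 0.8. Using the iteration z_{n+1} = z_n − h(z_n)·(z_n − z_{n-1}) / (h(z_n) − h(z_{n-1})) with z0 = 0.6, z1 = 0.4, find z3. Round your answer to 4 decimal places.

0.4907

h(0.6) = 0.293271, h(0.4) = -0.203270
z2 = 0.400000 − (-0.203270)·(0.400000 − 0.600000) / (-0.203270 − 0.293271) = 0.400000 − (0.040654)/(-0.496541) = 0.481874
h(0.481874) = -0.019794
z3 = 0.481874 − (-0.019794)·(0.481874 − 0.400000) / (-0.019794 − (-0.203270)) = 0.481874 − (-0.001621)/(0.183476) = 0.490707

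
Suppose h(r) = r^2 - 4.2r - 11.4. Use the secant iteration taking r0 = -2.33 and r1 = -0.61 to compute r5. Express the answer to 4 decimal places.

-1.8762

h(-2.33) = 3.814900, h(-0.61) = -8.465900
r2 = -0.610000 − (-8.465900)·(-0.610000 − (-2.330000)) / (-8.465900 − 3.814900) = -0.610000 − (-14.561348)/(-12.280800) = -1.795700
h(-1.795700) = -0.633519
r3 = -1.795700 − (-0.633519)·(-1.795700 − (-0.610000)) / (-0.633519 − (-8.465900)) = -1.795700 − (0.751164)/(7.832381) = -1.891605
h(-1.891605) = 0.122912
r4 = -1.891605 − 0.122912·(-1.891605 − (-1.795700)) / (0.122912 − (-0.633519)) = -1.891605 − (-0.011788)/(0.756432) = -1.876022
h(-1.876022) = -0.001252
r5 = -1.876022 − (-0.001252)·(-1.876022 − (-1.891605)) / (-0.001252 − 0.122912) = -1.876022 − (-0.000020)/(-0.124164) = -1.876179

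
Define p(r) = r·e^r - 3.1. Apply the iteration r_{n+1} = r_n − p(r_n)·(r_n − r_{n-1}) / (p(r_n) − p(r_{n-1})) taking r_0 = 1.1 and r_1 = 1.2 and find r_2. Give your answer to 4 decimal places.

1.0699

p(1.1) = 0.204583, p(1.2) = 0.884140
r_2 = 1.200000 − 0.884140·(1.200000 − 1.100000) / (0.884140 − 0.204583) = 1.200000 − (0.088414)/(0.679558) = 1.069895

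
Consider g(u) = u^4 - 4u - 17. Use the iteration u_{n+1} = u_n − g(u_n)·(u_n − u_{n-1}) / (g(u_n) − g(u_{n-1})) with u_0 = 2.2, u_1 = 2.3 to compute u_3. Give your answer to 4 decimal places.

g(2.2) = -2.374400, g(2.3) = 1.784100
u_2 = 2.300000 − 1.784100·(2.300000 − 2.200000) / (1.784100 − (-2.374400)) = 2.300000 − (0.178410)/(4.158500) = 2.257098
g(2.257098) = -0.074570
u_3 = 2.257098 − (-0.074570)·(2.257098 − 2.300000) / (-0.074570 − 1.784100) = 2.257098 − (0.003199)/(-1.858670) = 2.258819

2.2588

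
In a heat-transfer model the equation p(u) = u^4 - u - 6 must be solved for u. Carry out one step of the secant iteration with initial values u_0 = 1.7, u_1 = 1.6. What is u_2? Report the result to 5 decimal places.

p(1.7) = 0.6521000, p(1.6) = -1.0464000
u_2 = 1.6000000 − (-1.0464000)·(1.6000000 − 1.7000000) / (-1.0464000 − 0.6521000) = 1.6000000 − (0.1046400)/(-1.6985000) = 1.6616073

1.66161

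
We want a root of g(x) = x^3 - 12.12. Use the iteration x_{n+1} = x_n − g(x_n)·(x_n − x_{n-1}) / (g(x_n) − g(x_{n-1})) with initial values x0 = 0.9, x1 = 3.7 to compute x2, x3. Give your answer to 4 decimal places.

1.5389, 1.9285

g(0.9) = -11.391000, g(3.7) = 38.533000
x2 = 3.700000 − 38.533000·(3.700000 − 0.900000) / (38.533000 − (-11.391000)) = 3.700000 − (107.892400)/(49.924000) = 1.538867
g(1.538867) = -8.475791
x3 = 1.538867 − (-8.475791)·(1.538867 − 3.700000) / (-8.475791 − 38.533000) = 1.538867 − (18.317310)/(-47.008791) = 1.928524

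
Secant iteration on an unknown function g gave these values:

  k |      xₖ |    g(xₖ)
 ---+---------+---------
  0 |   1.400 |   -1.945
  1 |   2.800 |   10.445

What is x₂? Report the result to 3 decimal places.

1.620

x₂ = 2.800 − 10.445·(2.800 − 1.400) / (10.445 − (-1.945))
   = 2.800 − (14.62300)/(12.39000) = 1.61977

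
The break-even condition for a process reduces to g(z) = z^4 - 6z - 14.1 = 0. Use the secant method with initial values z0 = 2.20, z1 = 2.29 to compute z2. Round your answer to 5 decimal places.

2.29864

g(2.20) = -3.8744000, g(2.29) = -0.3394152
z2 = 2.2900000 − (-0.3394152)·(2.2900000 − 2.2000000) / (-0.3394152 − (-3.8744000)) = 2.2900000 − (-0.0305474)/(3.5349848) = 2.2986414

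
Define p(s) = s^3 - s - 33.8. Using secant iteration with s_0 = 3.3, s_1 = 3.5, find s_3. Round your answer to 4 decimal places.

p(3.3) = -1.163000, p(3.5) = 5.575000
s_2 = 3.500000 − 5.575000·(3.500000 − 3.300000) / (5.575000 − (-1.163000)) = 3.500000 − (1.115000)/(6.738000) = 3.334521
p(3.334521) = -0.057893
s_3 = 3.334521 − (-0.057893)·(3.334521 − 3.500000) / (-0.057893 − 5.575000) = 3.334521 − (0.009580)/(-5.632893) = 3.336221

3.3362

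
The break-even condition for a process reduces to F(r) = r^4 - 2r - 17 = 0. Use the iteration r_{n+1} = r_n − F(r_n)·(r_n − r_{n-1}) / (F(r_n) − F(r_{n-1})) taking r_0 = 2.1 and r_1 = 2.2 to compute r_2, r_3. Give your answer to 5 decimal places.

2.14638, 2.14814

F(2.1) = -1.7519000, F(2.2) = 2.0256000
r_2 = 2.2000000 − 2.0256000·(2.2000000 − 2.1000000) / (2.0256000 − (-1.7519000)) = 2.2000000 − (0.2025600)/(3.7775000) = 2.1463772
F(2.1463772) = -0.0689023
r_3 = 2.1463772 − (-0.0689023)·(2.1463772 − 2.2000000) / (-0.0689023 − 2.0256000) = 2.1463772 − (0.0036947)/(-2.0945023) = 2.1481412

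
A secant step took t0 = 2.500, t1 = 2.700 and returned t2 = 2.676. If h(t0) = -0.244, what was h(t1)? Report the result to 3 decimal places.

The secant line through (2.500, -0.244) and (2.700, h(t1)) crosses zero at t2 = 2.676.
So (2.500, -0.244), (2.700, h(t1)), (2.676, 0) are collinear:
h(t1) = -0.244 · (2.700 − 2.676) / (2.500 − 2.676) = -0.244 · (0.02400)/(-0.17600) = 0.03327

0.033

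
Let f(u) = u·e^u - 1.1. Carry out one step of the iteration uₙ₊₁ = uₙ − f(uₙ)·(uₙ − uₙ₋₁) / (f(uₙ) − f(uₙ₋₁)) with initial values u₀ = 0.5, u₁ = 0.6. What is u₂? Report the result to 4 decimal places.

0.6025

f(0.5) = -0.275639, f(0.6) = -0.006729
u₂ = 0.600000 − (-0.006729)·(0.600000 − 0.500000) / (-0.006729 − (-0.275639)) = 0.600000 − (-0.000673)/(0.268911) = 0.602502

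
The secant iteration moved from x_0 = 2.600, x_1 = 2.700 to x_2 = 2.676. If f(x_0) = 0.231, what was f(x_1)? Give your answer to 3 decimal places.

The secant line through (2.600, 0.231) and (2.700, f(x_1)) crosses zero at x_2 = 2.676.
So (2.600, 0.231), (2.700, f(x_1)), (2.676, 0) are collinear:
f(x_1) = 0.231 · (2.700 − 2.676) / (2.600 − 2.676) = 0.231 · (0.02400)/(-0.07600) = -0.07295

-0.073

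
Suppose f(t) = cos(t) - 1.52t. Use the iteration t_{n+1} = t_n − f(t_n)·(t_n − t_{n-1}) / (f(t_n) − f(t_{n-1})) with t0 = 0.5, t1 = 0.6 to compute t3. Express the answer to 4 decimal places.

0.5581

f(0.5) = 0.117583, f(0.6) = -0.086664
t2 = 0.600000 − (-0.086664)·(0.600000 − 0.500000) / (-0.086664 − 0.117583) = 0.600000 − (-0.008666)/(-0.204247) = 0.557569
f(0.557569) = 0.001039
t3 = 0.557569 − 0.001039·(0.557569 − 0.600000) / (0.001039 − (-0.086664)) = 0.557569 − (-0.000044)/(0.087704) = 0.558072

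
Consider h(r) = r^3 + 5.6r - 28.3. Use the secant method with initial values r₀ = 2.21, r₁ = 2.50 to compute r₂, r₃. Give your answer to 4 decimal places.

2.4405, 2.4446

h(2.21) = -5.130139, h(2.50) = 1.325000
r₂ = 2.500000 − 1.325000·(2.500000 − 2.210000) / (1.325000 − (-5.130139)) = 2.500000 − (0.384250)/(6.455139) = 2.440474
h(2.440474) = -0.098099
r₃ = 2.440474 − (-0.098099)·(2.440474 − 2.500000) / (-0.098099 − 1.325000) = 2.440474 − (0.005839)/(-1.423099) = 2.444577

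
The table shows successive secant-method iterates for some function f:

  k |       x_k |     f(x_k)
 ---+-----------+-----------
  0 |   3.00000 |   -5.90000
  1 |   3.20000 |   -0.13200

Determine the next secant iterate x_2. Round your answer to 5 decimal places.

3.20458

x_2 = 3.20000 − (-0.13200)·(3.20000 − 3.00000) / (-0.13200 − (-5.90000))
   = 3.20000 − (-0.0264000)/(5.7680000) = 3.2045770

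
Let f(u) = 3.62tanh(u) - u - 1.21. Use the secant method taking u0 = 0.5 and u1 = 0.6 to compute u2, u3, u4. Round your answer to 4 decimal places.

0.5217, 0.5203, 0.5204

f(0.5) = -0.037136, f(0.6) = 0.134119
u2 = 0.600000 − 0.134119·(0.600000 − 0.500000) / (0.134119 − (-0.037136)) = 0.600000 − (0.013412)/(0.171255) = 0.521685
f(0.521685) = 0.002292
u3 = 0.521685 − 0.002292·(0.521685 − 0.600000) / (0.002292 − 0.134119) = 0.521685 − (-0.000180)/(-0.131827) = 0.520323
f(0.520323) = -0.000147
u4 = 0.520323 − (-0.000147)·(0.520323 − 0.521685) / (-0.000147 − 0.002292) = 0.520323 − (0.000000)/(-0.002439) = 0.520405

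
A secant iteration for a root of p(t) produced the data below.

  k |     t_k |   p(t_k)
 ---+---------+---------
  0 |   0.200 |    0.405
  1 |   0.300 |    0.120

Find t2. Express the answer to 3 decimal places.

0.342

t2 = 0.300 − 0.120·(0.300 − 0.200) / (0.120 − 0.405)
   = 0.300 − (0.01200)/(-0.28500) = 0.34211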